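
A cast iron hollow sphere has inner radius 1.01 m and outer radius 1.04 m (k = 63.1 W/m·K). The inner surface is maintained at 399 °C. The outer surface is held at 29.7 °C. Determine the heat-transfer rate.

Q = 4πk·ΔT/(1/r₁ − 1/r₂) = 4π × 63.1 × 369.3 / (1/1.01 − 1/1.04) = 1.03×10^7 W

Q = 1.03×10^7 W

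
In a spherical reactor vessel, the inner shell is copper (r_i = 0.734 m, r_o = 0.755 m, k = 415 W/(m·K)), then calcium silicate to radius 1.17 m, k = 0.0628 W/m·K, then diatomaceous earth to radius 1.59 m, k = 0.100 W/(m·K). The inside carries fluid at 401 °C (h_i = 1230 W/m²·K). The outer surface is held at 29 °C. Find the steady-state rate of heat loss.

Resistance network (inner→outer):
  R_conv,in = 1/(4πr²h) = 1/(4π·0.734²·1230) = 1.201×10^-4 K/W
  R_copper = (1/0.734 − 1/0.755)/(4πk) = 0.03789/(4π·415) = 7.266×10^-6 K/W
  R_calcium silicate = (1/0.755 − 1/1.17)/(4πk) = 0.4698/(4π·0.0628) = 0.5953 K/W
  R_diatomaceous earth = (1/1.17 − 1/1.59)/(4πk) = 0.2258/(4π·0.100) = 0.1797 K/W
ΣR = 1.201×10^-4 + 7.266×10^-6 + 0.5953 + 0.1797 = 0.7751 K/W
Q = ΔT/ΣR = (401 °C − 29 °C)/0.7751 = 480 W

Q = 480 W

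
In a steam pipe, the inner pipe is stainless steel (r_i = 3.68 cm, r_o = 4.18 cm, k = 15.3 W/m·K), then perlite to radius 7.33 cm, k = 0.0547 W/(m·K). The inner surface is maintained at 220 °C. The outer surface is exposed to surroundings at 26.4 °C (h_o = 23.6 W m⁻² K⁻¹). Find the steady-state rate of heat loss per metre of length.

Q' = 112 W/m

Treat each layer as a resistance in series:
  R'_stainless steel = ln(0.0418/0.0368)/(2πk) = 0.1274/(2π·15.3) = 0.001325 m·K/W
  R'_perlite = ln(0.0733/0.0418)/(2πk) = 0.5617/(2π·0.0547) = 1.634 m·K/W
  R'_conv,out = 1/(2πr h) = 1/(2π·0.0733·23.6) = 0.09200 m·K/W
ΣR = 0.001325 + 1.634 + 0.09200 = 1.727 m·K/W
Q' = ΔT/ΣR = (220 °C − 26.4 °C)/1.727 = 112 W/m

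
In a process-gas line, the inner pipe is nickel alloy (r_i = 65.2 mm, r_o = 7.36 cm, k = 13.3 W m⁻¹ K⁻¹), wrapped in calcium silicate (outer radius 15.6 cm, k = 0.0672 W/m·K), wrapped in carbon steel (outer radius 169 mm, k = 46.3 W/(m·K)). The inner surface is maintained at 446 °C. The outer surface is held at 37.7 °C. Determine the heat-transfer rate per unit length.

Q' = 229 W/m

Resistance network (inner→outer):
  R'_nickel alloy = ln(0.0736/0.0652)/(2πk) = 0.1212/(2π·13.3) = 0.001450 m·K/W
  R'_calcium silicate = ln(0.156/0.0736)/(2πk) = 0.7512/(2π·0.0672) = 1.779 m·K/W
  R'_carbon steel = ln(0.169/0.156)/(2πk) = 0.08004/(2π·46.3) = 2.751×10^-4 m·K/W
ΣR = 0.001450 + 1.779 + 2.751×10^-4 = 1.781 m·K/W
Q' = ΔT/ΣR = (446 °C − 37.7 °C)/1.781 = 229 W/m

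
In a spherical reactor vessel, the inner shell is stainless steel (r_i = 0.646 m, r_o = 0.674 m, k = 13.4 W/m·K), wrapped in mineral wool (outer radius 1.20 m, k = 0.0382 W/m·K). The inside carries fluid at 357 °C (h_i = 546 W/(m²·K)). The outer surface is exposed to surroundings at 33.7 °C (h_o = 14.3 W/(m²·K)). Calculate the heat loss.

Q = 238 W

Series thermal resistances, inner to outer:
  R_conv,in = 1/(4πr²h) = 1/(4π·0.646²·546) = 3.492×10^-4 K/W
  R_stainless steel = (1/0.646 − 1/0.674)/(4πk) = 0.06431/(4π·13.4) = 3.819×10^-4 K/W
  R_mineral wool = (1/0.674 − 1/1.20)/(4πk) = 0.6503/(4π·0.0382) = 1.355 K/W
  R_conv,out = 1/(4πr²h) = 1/(4π·1.20²·14.3) = 0.003864 K/W
ΣR = 3.492×10^-4 + 3.819×10^-4 + 1.355 + 0.003864 = 1.360 K/W
Q = ΔT/ΣR = (357 °C − 33.7 °C)/1.360 = 238 W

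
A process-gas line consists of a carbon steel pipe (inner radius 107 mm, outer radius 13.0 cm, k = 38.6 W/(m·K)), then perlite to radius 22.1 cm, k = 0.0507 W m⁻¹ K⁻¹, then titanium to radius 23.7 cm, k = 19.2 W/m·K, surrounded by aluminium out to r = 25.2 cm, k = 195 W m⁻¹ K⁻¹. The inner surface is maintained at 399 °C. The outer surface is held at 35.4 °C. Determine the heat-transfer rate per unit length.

Q' = 218 W/m

Resistance network (inner→outer):
  R'_carbon steel = ln(0.130/0.107)/(2πk) = 0.1947/(2π·38.6) = 8.028×10^-4 m·K/W
  R'_perlite = ln(0.221/0.130)/(2πk) = 0.5306/(2π·0.0507) = 1.666 m·K/W
  R'_titanium = ln(0.237/0.221)/(2πk) = 0.06990/(2π·19.2) = 5.794×10^-4 m·K/W
  R'_aluminium = ln(0.252/0.237)/(2πk) = 0.06137/(2π·195) = 5.009×10^-5 m·K/W
ΣR = 8.028×10^-4 + 1.666 + 5.794×10^-4 + 5.009×10^-5 = 1.667 m·K/W
Q' = ΔT/ΣR = (399 °C − 35.4 °C)/1.667 = 218 W/m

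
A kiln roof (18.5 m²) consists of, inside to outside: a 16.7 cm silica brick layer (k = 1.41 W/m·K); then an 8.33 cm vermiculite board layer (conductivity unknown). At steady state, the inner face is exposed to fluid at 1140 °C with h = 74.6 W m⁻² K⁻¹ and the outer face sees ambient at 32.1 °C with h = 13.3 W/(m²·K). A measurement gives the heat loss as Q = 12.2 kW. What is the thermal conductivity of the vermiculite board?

k = 0.0566 W/m·K

ΣR = ΔT/Q = |1140 − 32.1|/12200 = 0.09081 K/W
Known resistances:
  R_conv,in = 1/(hA) = 1/(74.6·18.5) = 7.246×10^-4 K/W
  R_silica brick = L/(kA) = 0.167/(1.41·18.5) = 0.006402 K/W
  R_conv,out = 1/(hA) = 1/(13.3·18.5) = 0.004064 K/W
R_vermiculite board = ΣR − ΣR_known = 0.09081 − 0.01119 = 0.07962 K/W
L/(kA) = 0.07962 ⇒ k = 0.0833/(0.07962·18.5) = 0.0566 W/m·K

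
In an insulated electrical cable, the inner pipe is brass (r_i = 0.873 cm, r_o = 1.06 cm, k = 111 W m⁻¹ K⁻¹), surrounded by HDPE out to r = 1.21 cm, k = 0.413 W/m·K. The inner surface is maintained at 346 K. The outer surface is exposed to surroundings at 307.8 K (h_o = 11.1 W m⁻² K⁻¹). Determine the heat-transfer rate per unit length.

Q' = 30.9 W/m

Treat each layer as a resistance in series:
  R'_brass = ln(0.0106/0.00873)/(2πk) = 0.1941/(2π·111) = 2.783×10^-4 m·K/W
  R'_HDPE = ln(0.0121/0.0106)/(2πk) = 0.1324/(2π·0.413) = 0.05100 m·K/W
  R'_conv,out = 1/(2πr h) = 1/(2π·0.0121·11.1) = 1.185 m·K/W
ΣR = 2.783×10^-4 + 0.05100 + 1.185 = 1.236 m·K/W
Q' = ΔT/ΣR = (346 K − 307.8 K)/1.236 = 30.9 W/m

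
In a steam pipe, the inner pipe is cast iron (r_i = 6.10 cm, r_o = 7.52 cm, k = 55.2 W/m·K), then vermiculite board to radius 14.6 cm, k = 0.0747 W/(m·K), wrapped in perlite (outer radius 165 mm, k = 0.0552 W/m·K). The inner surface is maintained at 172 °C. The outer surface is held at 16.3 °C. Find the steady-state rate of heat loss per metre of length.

Q' = 88.1 W/m

Treat each layer as a resistance in series:
  R'_cast iron = ln(0.0752/0.0610)/(2πk) = 0.2093/(2π·55.2) = 6.034×10^-4 m·K/W
  R'_vermiculite board = ln(0.146/0.0752)/(2πk) = 0.6635/(2π·0.0747) = 1.414 m·K/W
  R'_perlite = ln(0.165/0.146)/(2πk) = 0.1223/(2π·0.0552) = 0.3527 m·K/W
ΣR = 6.034×10^-4 + 1.414 + 0.3527 = 1.767 m·K/W
Q' = ΔT/ΣR = (172 °C − 16.3 °C)/1.767 = 88.1 W/m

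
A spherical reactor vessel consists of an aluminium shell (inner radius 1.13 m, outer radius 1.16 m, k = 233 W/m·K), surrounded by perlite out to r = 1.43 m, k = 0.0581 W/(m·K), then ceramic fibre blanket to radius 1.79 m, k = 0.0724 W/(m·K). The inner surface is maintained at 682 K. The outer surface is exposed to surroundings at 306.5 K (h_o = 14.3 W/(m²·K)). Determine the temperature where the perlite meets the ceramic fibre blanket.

Series thermal resistances, inner to outer:
  R_aluminium = (1/1.13 − 1/1.16)/(4πk) = 0.02289/(4π·233) = 7.817×10^-6 K/W
  R_perlite = (1/1.16 − 1/1.43)/(4πk) = 0.1628/(4π·0.0581) = 0.2229 K/W
  R_ceramic fibre blanket = (1/1.43 − 1/1.79)/(4πk) = 0.1406/(4π·0.0724) = 0.1546 K/W
  R_conv,out = 1/(4πr²h) = 1/(4π·1.79²·14.3) = 0.001737 K/W
ΣR = 7.817×10^-6 + 0.2229 + 0.1546 + 0.001737 = 0.3792 K/W
Q = ΔT/ΣR = (682 K − 306.5 K)/0.3792 = 990.2 W
From the inner boundary to the perlite/ceramic fibre blanket interface, ΣR_partial = 0.2229 K/W.
T_interface = T_in − Q·ΣR_partial = 682 K − (990.2)(0.2229) = 461 K

T = 461 K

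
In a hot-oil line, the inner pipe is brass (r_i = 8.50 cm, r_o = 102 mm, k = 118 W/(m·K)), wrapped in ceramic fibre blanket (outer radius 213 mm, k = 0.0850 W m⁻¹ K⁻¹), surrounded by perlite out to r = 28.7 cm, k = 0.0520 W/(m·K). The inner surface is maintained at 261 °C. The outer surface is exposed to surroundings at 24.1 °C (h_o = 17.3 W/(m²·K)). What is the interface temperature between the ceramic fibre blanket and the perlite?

Series thermal resistances, inner to outer:
  R'_brass = ln(0.102/0.0850)/(2πk) = 0.1823/(2π·118) = 2.459×10^-4 m·K/W
  R'_ceramic fibre blanket = ln(0.213/0.102)/(2πk) = 0.7363/(2π·0.0850) = 1.379 m·K/W
  R'_perlite = ln(0.287/0.213)/(2πk) = 0.2982/(2π·0.0520) = 0.9127 m·K/W
  R'_conv,out = 1/(2πr h) = 1/(2π·0.287·17.3) = 0.03205 m·K/W
ΣR = 2.459×10^-4 + 1.379 + 0.9127 + 0.03205 = 2.324 m·K/W
Q' = ΔT/ΣR = (261 °C − 24.1 °C)/2.324 = 101.9 W/m
From the inner boundary to the ceramic fibre blanket/perlite interface, ΣR_partial = 1.379 m·K/W.
T_interface = T_in − Q'·ΣR_partial = 261 °C − (101.9)(1.379) = 120 °C

T = 120 °C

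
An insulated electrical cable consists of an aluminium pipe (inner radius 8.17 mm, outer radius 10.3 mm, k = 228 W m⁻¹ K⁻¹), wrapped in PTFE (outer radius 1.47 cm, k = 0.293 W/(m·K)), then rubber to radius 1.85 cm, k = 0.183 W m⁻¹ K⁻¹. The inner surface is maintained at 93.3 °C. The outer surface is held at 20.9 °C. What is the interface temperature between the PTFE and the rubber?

T = 57.7 °C

Series thermal resistances, inner to outer:
  R'_aluminium = ln(0.0103/0.00817)/(2πk) = 0.2317/(2π·228) = 1.617×10^-4 m·K/W
  R'_PTFE = ln(0.0147/0.0103)/(2πk) = 0.3557/(2π·0.293) = 0.1932 m·K/W
  R'_rubber = ln(0.0185/0.0147)/(2πk) = 0.2299/(2π·0.183) = 0.2000 m·K/W
ΣR = 1.617×10^-4 + 0.1932 + 0.2000 = 0.3934 m·K/W
Q' = ΔT/ΣR = (93.3 °C − 20.9 °C)/0.3934 = 184.0 W/m
From the inner boundary to the PTFE/rubber interface, ΣR_partial = 0.1934 m·K/W.
T_interface = T_in − Q'·ΣR_partial = 93.3 °C − (184.0)(0.1934) = 57.7 °C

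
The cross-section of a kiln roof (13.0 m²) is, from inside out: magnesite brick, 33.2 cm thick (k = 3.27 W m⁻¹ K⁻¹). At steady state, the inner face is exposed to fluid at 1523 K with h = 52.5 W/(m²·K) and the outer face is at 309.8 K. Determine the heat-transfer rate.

Q = 131 kW

Resistance network (inner→outer):
  R_conv,in = 1/(hA) = 1/(52.5·13.0) = 0.001465 K/W
  R_magnesite brick = L/(kA) = 0.332/(3.27·13.0) = 0.007810 K/W
ΣR = 0.001465 + 0.007810 = 0.009275 K/W
Q = ΔT/ΣR = (1523 K − 309.8 K)/0.009275 = 1.31×10^5 W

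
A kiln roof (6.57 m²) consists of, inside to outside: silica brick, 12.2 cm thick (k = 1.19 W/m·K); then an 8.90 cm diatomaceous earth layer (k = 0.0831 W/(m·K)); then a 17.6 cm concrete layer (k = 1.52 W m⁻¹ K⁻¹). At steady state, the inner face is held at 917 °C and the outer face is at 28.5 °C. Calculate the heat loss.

Q = 4530 W

Treat each layer as a resistance in series:
  R_silica brick = L/(kA) = 0.122/(1.19·6.57) = 0.01560 K/W
  R_diatomaceous earth = L/(kA) = 0.0890/(0.0831·6.57) = 0.1630 K/W
  R_concrete = L/(kA) = 0.176/(1.52·6.57) = 0.01762 K/W
ΣR = 0.01560 + 0.1630 + 0.01762 = 0.1962 K/W
Q = ΔT/ΣR = (917 °C − 28.5 °C)/0.1962 = 4530 W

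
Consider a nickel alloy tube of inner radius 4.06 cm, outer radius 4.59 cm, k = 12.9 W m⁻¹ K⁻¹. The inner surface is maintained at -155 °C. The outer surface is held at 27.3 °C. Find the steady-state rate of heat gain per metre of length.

Q' = 2πk·ΔT/ln(r₂/r₁) = 2π × 12.9 × 182.3 / ln(0.0459/0.0406) = 1.20×10^5 W/m

Q' = 1.20×10^5 W/m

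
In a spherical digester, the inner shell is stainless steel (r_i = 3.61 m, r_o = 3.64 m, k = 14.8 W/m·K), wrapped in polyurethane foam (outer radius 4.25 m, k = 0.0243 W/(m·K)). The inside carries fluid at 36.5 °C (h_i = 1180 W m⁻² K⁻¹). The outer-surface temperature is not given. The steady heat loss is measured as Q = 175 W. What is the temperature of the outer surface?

T_out = 13.9 °C

Sum the resistances:
  R_conv,in = 1/(4πr²h) = 1/(4π·3.61²·1180) = 5.175×10^-6 K/W
  R_stainless steel = (1/3.61 − 1/3.64)/(4πk) = 0.002283/(4π·14.8) = 1.228×10^-5 K/W
  R_polyurethane foam = (1/3.64 − 1/4.25)/(4πk) = 0.03943/(4π·0.0243) = 0.1291 K/W
ΣR = 0.1291 K/W
ΔT = Q·ΣR = 175 × 0.1291 = 22.59 K
Heat flows outward, so T_out = T_in − ΔT = 36.5 − 22.59 = 13.9 °C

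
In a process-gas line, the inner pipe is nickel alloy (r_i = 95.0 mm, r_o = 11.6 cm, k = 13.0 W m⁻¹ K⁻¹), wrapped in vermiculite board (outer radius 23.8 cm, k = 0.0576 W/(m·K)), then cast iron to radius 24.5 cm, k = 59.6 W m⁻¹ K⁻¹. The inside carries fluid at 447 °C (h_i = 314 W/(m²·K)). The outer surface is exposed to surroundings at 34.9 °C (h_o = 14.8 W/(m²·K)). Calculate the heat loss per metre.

Q' = 202 W/m

Resistance network (inner→outer):
  R'_conv,in = 1/(2πr h) = 1/(2π·0.0950·314) = 0.005335 m·K/W
  R'_nickel alloy = ln(0.116/0.0950)/(2πk) = 0.1997/(2π·13.0) = 0.002445 m·K/W
  R'_vermiculite board = ln(0.238/0.116)/(2πk) = 0.7187/(2π·0.0576) = 1.986 m·K/W
  R'_cast iron = ln(0.245/0.238)/(2πk) = 0.02899/(2π·59.6) = 7.741×10^-5 m·K/W
  R'_conv,out = 1/(2πr h) = 1/(2π·0.245·14.8) = 0.04389 m·K/W
ΣR = 0.005335 + 0.002445 + 1.986 + 7.741×10^-5 + 0.04389 = 2.038 m·K/W
Q' = ΔT/ΣR = (447 °C − 34.9 °C)/2.038 = 202 W/m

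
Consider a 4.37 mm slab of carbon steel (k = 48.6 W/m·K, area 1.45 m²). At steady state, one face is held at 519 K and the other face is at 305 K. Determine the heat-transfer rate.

Q = 3450 kW

Q = kA·ΔT/L = 48.6 × 1.45 × |519 K − 305 K| / 0.00437 = 3.45×10^6 W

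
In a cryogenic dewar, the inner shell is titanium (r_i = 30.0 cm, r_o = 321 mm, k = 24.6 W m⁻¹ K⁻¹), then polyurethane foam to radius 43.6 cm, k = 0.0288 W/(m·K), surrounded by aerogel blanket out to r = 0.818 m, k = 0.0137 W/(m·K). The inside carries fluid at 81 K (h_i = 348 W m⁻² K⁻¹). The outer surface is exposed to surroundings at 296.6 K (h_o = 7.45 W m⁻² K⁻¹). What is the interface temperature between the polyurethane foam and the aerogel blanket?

Resistance network (inner→outer):
  R_conv,in = 1/(4πr²h) = 1/(4π·0.300²·348) = 0.002541 K/W
  R_titanium = (1/0.300 − 1/0.321)/(4πk) = 0.2181/(4π·24.6) = 7.054×10^-4 K/W
  R_polyurethane foam = (1/0.321 − 1/0.436)/(4πk) = 0.8217/(4π·0.0288) = 2.270 K/W
  R_aerogel blanket = (1/0.436 − 1/0.818)/(4πk) = 1.071/(4π·0.0137) = 6.221 K/W
  R_conv,out = 1/(4πr²h) = 1/(4π·0.818²·7.45) = 0.01596 K/W
ΣR = 0.002541 + 7.054×10^-4 + 2.270 + 6.221 + 0.01596 = 8.510 K/W
Q = ΔT/ΣR = (81 K − 296.6 K)/8.510 = -25.33 W
From the inner boundary to the polyurethane foam/aerogel blanket interface, ΣR_partial = 2.273 K/W.
T_interface = T_in − Q·ΣR_partial = 81 K − (-25.33)(2.273) = 139 K

T = 139 K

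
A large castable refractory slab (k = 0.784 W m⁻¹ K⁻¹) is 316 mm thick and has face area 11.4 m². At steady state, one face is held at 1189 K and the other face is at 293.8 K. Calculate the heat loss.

Q = 25.3 kW

Q = kA·ΔT/L = 0.784 × 11.4 × |1189 K − 293.8 K| / 0.316 = 25300 W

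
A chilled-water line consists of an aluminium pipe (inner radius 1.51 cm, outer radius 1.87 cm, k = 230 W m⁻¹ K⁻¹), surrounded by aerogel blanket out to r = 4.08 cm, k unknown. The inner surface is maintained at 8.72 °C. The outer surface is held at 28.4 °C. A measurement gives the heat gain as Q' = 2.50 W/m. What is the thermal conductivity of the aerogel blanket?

k = 0.0158 W/m·K

ΣR = ΔT/Q' = |8.72 − 28.4|/2.50 = 7.872 m·K/W
Known resistances:
  R'_aluminium = ln(0.0187/0.0151)/(2πk) = 0.2138/(2π·230) = 1.480×10^-4 m·K/W
R_aerogel blanket = ΣR − ΣR_known = 7.872 − 1.480×10^-4 = 7.872 m·K/W
ln(r₂/r₁)/(2πk) = 7.872 ⇒ k = 0.7802/(2π·7.872) = 0.0158 W/m·K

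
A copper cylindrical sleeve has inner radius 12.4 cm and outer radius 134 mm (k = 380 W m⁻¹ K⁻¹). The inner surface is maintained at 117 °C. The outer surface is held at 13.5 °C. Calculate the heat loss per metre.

Q' = 2πk·ΔT/ln(r₂/r₁) = 2π × 380 × 103.5 / ln(0.134/0.124) = 3.19×10^6 W/m

Q' = 3190 kW/m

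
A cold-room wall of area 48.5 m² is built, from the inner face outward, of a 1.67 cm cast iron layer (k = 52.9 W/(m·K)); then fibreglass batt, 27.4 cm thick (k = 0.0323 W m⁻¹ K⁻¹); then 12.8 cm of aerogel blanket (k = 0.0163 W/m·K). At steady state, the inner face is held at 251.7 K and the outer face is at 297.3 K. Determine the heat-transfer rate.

Series thermal resistances, inner to outer:
  R_cast iron = L/(kA) = 0.0167/(52.9·48.5) = 6.509×10^-6 K/W
  R_fibreglass batt = L/(kA) = 0.274/(0.0323·48.5) = 0.1749 K/W
  R_aerogel blanket = L/(kA) = 0.128/(0.0163·48.5) = 0.1619 K/W
ΣR = 6.509×10^-6 + 0.1749 + 0.1619 = 0.3368 K/W
Q = ΔT/ΣR = (251.7 K − 297.3 K)/0.3368 = -135 W
(Negative Q ⇒ heat flows inward; heat gain = 135 W.)

Q = 135 W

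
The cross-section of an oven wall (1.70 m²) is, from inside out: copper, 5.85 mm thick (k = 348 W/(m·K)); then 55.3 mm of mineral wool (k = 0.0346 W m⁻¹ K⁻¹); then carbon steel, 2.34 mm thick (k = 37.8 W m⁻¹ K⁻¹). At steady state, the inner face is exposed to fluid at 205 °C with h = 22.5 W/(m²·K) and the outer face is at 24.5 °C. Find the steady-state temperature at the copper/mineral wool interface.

Treat each layer as a resistance in series:
  R_conv,in = 1/(hA) = 1/(22.5·1.70) = 0.02614 K/W
  R_copper = L/(kA) = 0.00585/(348·1.70) = 9.888×10^-6 K/W
  R_mineral wool = L/(kA) = 0.0553/(0.0346·1.70) = 0.9402 K/W
  R_carbon steel = L/(kA) = 0.00234/(37.8·1.70) = 3.641×10^-5 K/W
ΣR = 0.02614 + 9.888×10^-6 + 0.9402 + 3.641×10^-5 = 0.9664 K/W
Q = ΔT/ΣR = (205 °C − 24.5 °C)/0.9664 = 186.8 W
From the inner boundary to the copper/mineral wool interface, ΣR_partial = 0.02615 K/W.
T_interface = T_in − Q·ΣR_partial = 205 °C − (186.8)(0.02615) = 200 °C

T = 200 °C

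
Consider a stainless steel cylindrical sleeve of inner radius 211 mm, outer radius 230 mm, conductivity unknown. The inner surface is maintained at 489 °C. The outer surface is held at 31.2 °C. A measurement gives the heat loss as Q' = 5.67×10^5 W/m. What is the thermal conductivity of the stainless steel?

k = 17.0 W/m·K

ΣR = ΔT/Q' = |489 − 31.2|/5.67×10^5 = 8.074×10^-4 m·K/W
ln(r₂/r₁)/(2πk) = 8.074×10^-4 ⇒ k = 0.08622/(2π·8.074×10^-4) = 17.0 W/m·K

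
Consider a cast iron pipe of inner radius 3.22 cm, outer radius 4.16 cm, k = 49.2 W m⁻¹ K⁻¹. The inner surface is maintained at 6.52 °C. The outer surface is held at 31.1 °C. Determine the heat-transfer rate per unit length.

Q' = 2πk·ΔT/ln(r₂/r₁) = 2π × 49.2 × 24.58 / ln(0.0416/0.0322) = 29700 W/m

Q' = 29.7 kW/m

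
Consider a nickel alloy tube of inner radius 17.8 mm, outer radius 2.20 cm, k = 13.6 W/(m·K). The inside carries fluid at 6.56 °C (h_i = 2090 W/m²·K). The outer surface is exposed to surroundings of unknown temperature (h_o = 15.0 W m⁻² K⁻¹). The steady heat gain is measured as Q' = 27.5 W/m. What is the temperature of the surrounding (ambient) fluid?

Sum the resistances:
  R'_conv,in = 1/(2πr h) = 1/(2π·0.0178·2090) = 0.004278 m·K/W
  R'_nickel alloy = ln(0.0220/0.0178)/(2πk) = 0.2118/(2π·13.6) = 0.002479 m·K/W
  R'_conv,out = 1/(2πr h) = 1/(2π·0.0220·15.0) = 0.4823 m·K/W
ΣR = 0.4890 m·K/W
ΔT = Q'·ΣR = 27.5 × 0.4890 = 13.45 K
Heat flows inward, so T_out = T_in + ΔT = 6.56 + 13.45 = 20.0 °C

T_out = 20.0 °C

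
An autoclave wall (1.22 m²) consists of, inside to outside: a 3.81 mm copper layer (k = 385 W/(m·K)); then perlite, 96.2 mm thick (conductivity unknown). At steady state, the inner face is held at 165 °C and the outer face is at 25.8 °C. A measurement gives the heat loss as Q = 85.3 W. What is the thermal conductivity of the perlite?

ΣR = ΔT/Q = |165 − 25.8|/85.3 = 1.632 K/W
Known resistances:
  R_copper = L/(kA) = 0.00381/(385·1.22) = 8.112×10^-6 K/W
R_perlite = ΣR − ΣR_known = 1.632 − 8.112×10^-6 = 1.632 K/W
L/(kA) = 1.632 ⇒ k = 0.0962/(1.632·1.22) = 0.0483 W/m·K

k = 0.0483 W/m·K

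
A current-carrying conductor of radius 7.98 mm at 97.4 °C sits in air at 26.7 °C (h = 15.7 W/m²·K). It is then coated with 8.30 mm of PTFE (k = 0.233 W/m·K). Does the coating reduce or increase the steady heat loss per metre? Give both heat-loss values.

Critical radius for a cylinder: r_cr = k/h = 0.0148 m = 1.48 cm.
Outer radius after coating: r₂ = 0.00798 + 0.00830 = 0.01628 m.
r₁ < r_cr < r₂: heat loss rises to a maximum at r_cr then falls. Whether the coating helps depends on whether Q(r₂) has dropped back below Q(r₁).
Bare: R = 1/(2πr₁h) = 1.270 m·K/W; Q = 70.7/1.270 = 55.7 W/m.
Coated: R = R_cond + R_conv = 1.110 m·K/W; Q = 70.7/1.110 = 63.7 W/m.

increases: 55.7 → 63.7 W/m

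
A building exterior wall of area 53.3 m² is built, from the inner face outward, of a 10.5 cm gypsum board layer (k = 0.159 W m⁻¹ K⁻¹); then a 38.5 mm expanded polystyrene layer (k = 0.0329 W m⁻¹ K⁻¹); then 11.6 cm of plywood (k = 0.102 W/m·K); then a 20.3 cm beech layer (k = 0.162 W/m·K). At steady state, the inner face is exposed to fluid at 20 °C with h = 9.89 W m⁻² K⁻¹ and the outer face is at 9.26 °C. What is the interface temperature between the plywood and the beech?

T = 12.4 °C

Treat each layer as a resistance in series:
  R_conv,in = 1/(hA) = 1/(9.89·53.3) = 0.001897 K/W
  R_gypsum board = L/(kA) = 0.105/(0.159·53.3) = 0.01239 K/W
  R_expanded polystyrene = L/(kA) = 0.0385/(0.0329·53.3) = 0.02196 K/W
  R_plywood = L/(kA) = 0.116/(0.102·53.3) = 0.02134 K/W
  R_beech = L/(kA) = 0.203/(0.162·53.3) = 0.02351 K/W
ΣR = 0.001897 + 0.01239 + 0.02196 + 0.02134 + 0.02351 = 0.08110 K/W
Q = ΔT/ΣR = (20 °C − 9.26 °C)/0.08110 = 132.4 W
From the inner boundary to the plywood/beech interface, ΣR_partial = 0.05759 K/W.
T_interface = T_in − Q·ΣR_partial = 20 °C − (132.4)(0.05759) = 12.4 °C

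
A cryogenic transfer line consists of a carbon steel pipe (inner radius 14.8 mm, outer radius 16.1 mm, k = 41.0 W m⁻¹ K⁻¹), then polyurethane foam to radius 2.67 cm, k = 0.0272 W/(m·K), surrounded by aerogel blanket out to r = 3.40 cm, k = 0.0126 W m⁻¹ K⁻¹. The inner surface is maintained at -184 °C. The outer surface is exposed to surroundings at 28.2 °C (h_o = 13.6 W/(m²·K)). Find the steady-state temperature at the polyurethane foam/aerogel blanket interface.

T = -85.2 °C

Series thermal resistances, inner to outer:
  R'_carbon steel = ln(0.0161/0.0148)/(2πk) = 0.08419/(2π·41.0) = 3.268×10^-4 m·K/W
  R'_polyurethane foam = ln(0.0267/0.0161)/(2πk) = 0.5058/(2π·0.0272) = 2.960 m·K/W
  R'_aerogel blanket = ln(0.0340/0.0267)/(2πk) = 0.2417/(2π·0.0126) = 3.053 m·K/W
  R'_conv,out = 1/(2πr h) = 1/(2π·0.0340·13.6) = 0.3442 m·K/W
ΣR = 3.268×10^-4 + 2.960 + 3.053 + 0.3442 = 6.358 m·K/W
Q' = ΔT/ΣR = (-184 °C − 28.2 °C)/6.358 = -33.38 W/m
From the inner boundary to the polyurethane foam/aerogel blanket interface, ΣR_partial = 2.960 m·K/W.
T_interface = T_in − Q'·ΣR_partial = -184 °C − (-33.38)(2.960) = -85.2 °C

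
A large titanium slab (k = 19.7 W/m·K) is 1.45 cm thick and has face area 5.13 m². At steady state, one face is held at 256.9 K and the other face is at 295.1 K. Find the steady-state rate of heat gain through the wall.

Q = kA·ΔT/L = 19.7 × 5.13 × |256.9 K − 295.1 K| / 0.0145 = 2.66×10^5 W

Q = 2.66×10^5 W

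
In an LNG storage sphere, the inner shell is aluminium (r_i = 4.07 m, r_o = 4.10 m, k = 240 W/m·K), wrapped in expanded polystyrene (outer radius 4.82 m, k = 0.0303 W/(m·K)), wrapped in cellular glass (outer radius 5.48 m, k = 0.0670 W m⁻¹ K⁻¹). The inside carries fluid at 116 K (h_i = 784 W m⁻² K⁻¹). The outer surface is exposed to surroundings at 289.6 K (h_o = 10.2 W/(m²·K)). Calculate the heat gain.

Resistance network (inner→outer):
  R_conv,in = 1/(4πr²h) = 1/(4π·4.07²·784) = 6.128×10^-6 K/W
  R_aluminium = (1/4.07 − 1/4.10)/(4πk) = 0.001798/(4π·240) = 5.961×10^-7 K/W
  R_expanded polystyrene = (1/4.10 − 1/4.82)/(4πk) = 0.03643/(4π·0.0303) = 0.09569 K/W
  R_cellular glass = (1/4.82 − 1/5.48)/(4πk) = 0.02499/(4π·0.0670) = 0.02968 K/W
  R_conv,out = 1/(4πr²h) = 1/(4π·5.48²·10.2) = 2.598×10^-4 K/W
ΣR = 6.128×10^-6 + 5.961×10^-7 + 0.09569 + 0.02968 + 2.598×10^-4 = 0.1256 K/W
Q = ΔT/ΣR = (116 K − 289.6 K)/0.1256 = -1380 W
(Negative Q ⇒ heat flows inward; heat gain = 1380 W.)

Q = 1380 W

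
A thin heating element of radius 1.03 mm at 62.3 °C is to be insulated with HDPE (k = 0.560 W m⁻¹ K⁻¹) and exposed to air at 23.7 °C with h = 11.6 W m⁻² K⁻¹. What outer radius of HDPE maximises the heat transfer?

For a cylinder, r_cr = k_ins/h = 0.560/11.6 = 0.0483 m = 4.83 cm

r_cr = 4.83 cm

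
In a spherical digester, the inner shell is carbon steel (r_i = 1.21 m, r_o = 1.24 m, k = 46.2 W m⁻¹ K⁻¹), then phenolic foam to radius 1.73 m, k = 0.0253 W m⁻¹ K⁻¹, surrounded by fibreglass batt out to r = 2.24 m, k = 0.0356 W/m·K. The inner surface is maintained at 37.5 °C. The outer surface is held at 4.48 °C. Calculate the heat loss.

Q = 32.6 W

Resistance network (inner→outer):
  R_carbon steel = (1/1.21 − 1/1.24)/(4πk) = 0.01999/(4π·46.2) = 3.444×10^-5 K/W
  R_phenolic foam = (1/1.24 − 1/1.73)/(4πk) = 0.2284/(4π·0.0253) = 0.7185 K/W
  R_fibreglass batt = (1/1.73 − 1/2.24)/(4πk) = 0.1316/(4π·0.0356) = 0.2942 K/W
ΣR = 3.444×10^-5 + 0.7185 + 0.2942 = 1.013 K/W
Q = ΔT/ΣR = (37.5 °C − 4.48 °C)/1.013 = 32.6 W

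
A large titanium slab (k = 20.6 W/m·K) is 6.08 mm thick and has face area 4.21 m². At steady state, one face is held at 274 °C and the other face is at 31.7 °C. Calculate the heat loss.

Q = 3.46×10^6 W

Q = kA·ΔT/L = 20.6 × 4.21 × |274 °C − 31.7 °C| / 0.00608 = 3.46×10^6 W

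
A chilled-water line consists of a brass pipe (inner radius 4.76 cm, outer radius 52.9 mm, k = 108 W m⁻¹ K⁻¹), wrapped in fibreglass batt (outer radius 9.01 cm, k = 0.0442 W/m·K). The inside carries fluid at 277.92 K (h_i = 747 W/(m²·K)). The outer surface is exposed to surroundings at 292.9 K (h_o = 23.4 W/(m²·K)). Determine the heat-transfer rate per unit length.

Q' = 7.50 W/m

Resistance network (inner→outer):
  R'_conv,in = 1/(2πr h) = 1/(2π·0.0476·747) = 0.004476 m·K/W
  R'_brass = ln(0.0529/0.0476)/(2πk) = 0.1056/(2π·108) = 1.556×10^-4 m·K/W
  R'_fibreglass batt = ln(0.0901/0.0529)/(2πk) = 0.5325/(2π·0.0442) = 1.917 m·K/W
  R'_conv,out = 1/(2πr h) = 1/(2π·0.0901·23.4) = 0.07549 m·K/W
ΣR = 0.004476 + 1.556×10^-4 + 1.917 + 0.07549 = 1.997 m·K/W
Q' = ΔT/ΣR = (277.92 K − 292.9 K)/1.997 = -7.50 W/m
(Negative Q' ⇒ heat flows inward; heat gain = 7.50 W/m.)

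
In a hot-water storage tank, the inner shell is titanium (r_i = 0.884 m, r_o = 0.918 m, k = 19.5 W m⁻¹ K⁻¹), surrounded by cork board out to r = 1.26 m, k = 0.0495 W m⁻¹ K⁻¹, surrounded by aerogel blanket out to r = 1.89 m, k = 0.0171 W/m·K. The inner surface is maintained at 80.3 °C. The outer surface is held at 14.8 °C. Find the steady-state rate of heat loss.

Resistance network (inner→outer):
  R_titanium = (1/0.884 − 1/0.918)/(4πk) = 0.04190/(4π·19.5) = 1.710×10^-4 K/W
  R_cork board = (1/0.918 − 1/1.26)/(4πk) = 0.2957/(4π·0.0495) = 0.4753 K/W
  R_aerogel blanket = (1/1.26 − 1/1.89)/(4πk) = 0.2646/(4π·0.0171) = 1.231 K/W
ΣR = 1.710×10^-4 + 0.4753 + 1.231 = 1.706 K/W
Q = ΔT/ΣR = (80.3 °C − 14.8 °C)/1.706 = 38.4 W

Q = 38.4 W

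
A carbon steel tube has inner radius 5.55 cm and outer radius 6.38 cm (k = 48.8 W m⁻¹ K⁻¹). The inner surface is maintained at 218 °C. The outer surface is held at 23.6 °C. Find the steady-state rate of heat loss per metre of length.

Q' = 4.28×10^5 W/m

Q' = 2πk·ΔT/ln(r₂/r₁) = 2π × 48.8 × 194.4 / ln(0.0638/0.0555) = 4.28×10^5 W/m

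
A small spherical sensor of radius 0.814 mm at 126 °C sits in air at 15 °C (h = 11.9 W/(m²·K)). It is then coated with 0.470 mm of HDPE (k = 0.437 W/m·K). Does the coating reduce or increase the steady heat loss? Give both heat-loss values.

Critical radius for a sphere: r_cr = 2k/h = 0.0734 m = 7.34 cm.
Outer radius after coating: r₂ = 8.14×10^-4 + 4.70×10^-4 = 0.001284 m.
Since r₁ < r_cr and r₂ ≤ r_cr, the coating moves toward the maximum at r_cr — heat loss rises.
Bare: R = 1/(4πr₁²h) = 10090 K/W; Q = 111/10090 = 0.0110 W.
Coated: R = R_cond + R_conv = 4138 K/W; Q = 111/4138 = 0.0268 W.

increases: 0.0110 → 0.0268 W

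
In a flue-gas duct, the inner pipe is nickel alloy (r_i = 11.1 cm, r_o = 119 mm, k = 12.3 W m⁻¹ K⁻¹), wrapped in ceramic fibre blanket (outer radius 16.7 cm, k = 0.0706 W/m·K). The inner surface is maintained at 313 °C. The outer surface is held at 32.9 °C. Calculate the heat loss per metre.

Series thermal resistances, inner to outer:
  R'_nickel alloy = ln(0.119/0.111)/(2πk) = 0.06959/(2π·12.3) = 9.005×10^-4 m·K/W
  R'_ceramic fibre blanket = ln(0.167/0.119)/(2πk) = 0.3389/(2π·0.0706) = 0.7639 m·K/W
ΣR = 9.005×10^-4 + 0.7639 = 0.7648 m·K/W
Q' = ΔT/ΣR = (313 °C − 32.9 °C)/0.7648 = 366 W/m

Q' = 366 W/m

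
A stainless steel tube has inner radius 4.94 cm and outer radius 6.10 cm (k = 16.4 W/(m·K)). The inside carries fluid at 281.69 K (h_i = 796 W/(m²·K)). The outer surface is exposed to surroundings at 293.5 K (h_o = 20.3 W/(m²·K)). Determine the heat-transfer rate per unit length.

Q' = 87.7 W/m

Series thermal resistances, inner to outer:
  R'_conv,in = 1/(2πr h) = 1/(2π·0.0494·796) = 0.004047 m·K/W
  R'_stainless steel = ln(0.0610/0.0494)/(2πk) = 0.2109/(2π·16.4) = 0.002047 m·K/W
  R'_conv,out = 1/(2πr h) = 1/(2π·0.0610·20.3) = 0.1285 m·K/W
ΣR = 0.004047 + 0.002047 + 0.1285 = 0.1346 m·K/W
Q' = ΔT/ΣR = (281.69 K − 293.5 K)/0.1346 = -87.7 W/m
(Negative Q' ⇒ heat flows inward; heat gain = 87.7 W/m.)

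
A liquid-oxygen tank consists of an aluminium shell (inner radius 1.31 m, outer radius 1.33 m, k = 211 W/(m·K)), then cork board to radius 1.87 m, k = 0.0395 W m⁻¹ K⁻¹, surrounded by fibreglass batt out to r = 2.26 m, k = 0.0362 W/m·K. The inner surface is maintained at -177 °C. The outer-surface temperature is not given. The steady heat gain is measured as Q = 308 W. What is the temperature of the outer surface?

Sum the resistances:
  R_aluminium = (1/1.31 − 1/1.33)/(4πk) = 0.01148/(4π·211) = 4.329×10^-6 K/W
  R_cork board = (1/1.33 − 1/1.87)/(4πk) = 0.2171/(4π·0.0395) = 0.4374 K/W
  R_fibreglass batt = (1/1.87 − 1/2.26)/(4πk) = 0.09228/(4π·0.0362) = 0.2029 K/W
ΣR = 0.6403 K/W
ΔT = Q·ΣR = 308 × 0.6403 = 197.2 K
Heat flows inward, so T_out = T_in + ΔT = -177 + 197.2 = 20.2 °C

T_out = 20.2 °C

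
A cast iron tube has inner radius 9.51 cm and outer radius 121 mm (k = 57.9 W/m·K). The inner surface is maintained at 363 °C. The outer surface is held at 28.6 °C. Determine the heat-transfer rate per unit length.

Q' = 2πk·ΔT/ln(r₂/r₁) = 2π × 57.9 × 334.4 / ln(0.121/0.0951) = 5.05×10^5 W/m

Q' = 505 kW/m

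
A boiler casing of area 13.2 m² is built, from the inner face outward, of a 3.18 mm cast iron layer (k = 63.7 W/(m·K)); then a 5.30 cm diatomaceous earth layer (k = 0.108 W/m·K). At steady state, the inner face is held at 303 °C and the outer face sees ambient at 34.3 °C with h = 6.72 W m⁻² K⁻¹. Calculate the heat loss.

Series thermal resistances, inner to outer:
  R_cast iron = L/(kA) = 0.00318/(63.7·13.2) = 3.782×10^-6 K/W
  R_diatomaceous earth = L/(kA) = 0.0530/(0.108·13.2) = 0.03718 K/W
  R_conv,out = 1/(hA) = 1/(6.72·13.2) = 0.01127 K/W
ΣR = 3.782×10^-6 + 0.03718 + 0.01127 = 0.04845 K/W
Q = ΔT/ΣR = (303 °C − 34.3 °C)/0.04845 = 5550 W

Q = 5550 W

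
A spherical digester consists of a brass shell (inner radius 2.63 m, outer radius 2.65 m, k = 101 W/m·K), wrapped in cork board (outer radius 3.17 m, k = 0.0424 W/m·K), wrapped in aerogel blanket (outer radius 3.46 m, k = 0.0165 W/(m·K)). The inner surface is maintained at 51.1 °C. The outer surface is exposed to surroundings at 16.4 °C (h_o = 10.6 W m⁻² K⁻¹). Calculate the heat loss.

Q = 142 W

Series thermal resistances, inner to outer:
  R_brass = (1/2.63 − 1/2.65)/(4πk) = 0.002870/(4π·101) = 2.261×10^-6 K/W
  R_cork board = (1/2.65 − 1/3.17)/(4πk) = 0.06190/(4π·0.0424) = 0.1162 K/W
  R_aerogel blanket = (1/3.17 − 1/3.46)/(4πk) = 0.02644/(4π·0.0165) = 0.1275 K/W
  R_conv,out = 1/(4πr²h) = 1/(4π·3.46²·10.6) = 6.271×10^-4 K/W
ΣR = 2.261×10^-6 + 0.1162 + 0.1275 + 6.271×10^-4 = 0.2443 K/W
Q = ΔT/ΣR = (51.1 °C − 16.4 °C)/0.2443 = 142 W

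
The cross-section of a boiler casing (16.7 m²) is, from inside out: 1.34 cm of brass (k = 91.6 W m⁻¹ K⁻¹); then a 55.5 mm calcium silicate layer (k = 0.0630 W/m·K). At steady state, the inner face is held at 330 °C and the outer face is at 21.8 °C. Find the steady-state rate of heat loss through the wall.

Treat each layer as a resistance in series:
  R_brass = L/(kA) = 0.0134/(91.6·16.7) = 8.760×10^-6 K/W
  R_calcium silicate = L/(kA) = 0.0555/(0.0630·16.7) = 0.05275 K/W
ΣR = 8.760×10^-6 + 0.05275 = 0.05276 K/W
Q = ΔT/ΣR = (330 °C − 21.8 °C)/0.05276 = 5840 W

Q = 5.84 kW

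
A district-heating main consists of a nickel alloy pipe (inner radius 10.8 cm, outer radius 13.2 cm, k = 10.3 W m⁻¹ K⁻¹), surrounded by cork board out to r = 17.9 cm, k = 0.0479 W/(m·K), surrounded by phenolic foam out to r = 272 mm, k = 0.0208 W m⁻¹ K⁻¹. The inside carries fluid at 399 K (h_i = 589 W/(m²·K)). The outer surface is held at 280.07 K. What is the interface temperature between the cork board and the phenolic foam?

T = 370.3 K

Resistance network (inner→outer):
  R'_conv,in = 1/(2πr h) = 1/(2π·0.108·589) = 0.002502 m·K/W
  R'_nickel alloy = ln(0.132/0.108)/(2πk) = 0.2007/(2π·10.3) = 0.003101 m·K/W
  R'_cork board = ln(0.179/0.132)/(2πk) = 0.3046/(2π·0.0479) = 1.012 m·K/W
  R'_phenolic foam = ln(0.272/0.179)/(2πk) = 0.4184/(2π·0.0208) = 3.202 m·K/W
ΣR = 0.002502 + 0.003101 + 1.012 + 3.202 = 4.220 m·K/W
Q' = ΔT/ΣR = (399 K − 280.07 K)/4.220 = 28.18 W/m
From the inner boundary to the cork board/phenolic foam interface, ΣR_partial = 1.018 m·K/W.
T_interface = T_in − Q'·ΣR_partial = 399 K − (28.18)(1.018) = 370.3 K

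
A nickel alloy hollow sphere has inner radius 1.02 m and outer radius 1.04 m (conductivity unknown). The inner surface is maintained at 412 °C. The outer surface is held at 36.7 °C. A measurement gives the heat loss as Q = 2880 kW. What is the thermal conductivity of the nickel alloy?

k = 11.5 W/m·K

ΣR = ΔT/Q = |412 − 36.7|/2.88×10^6 = 1.303×10^-4 K/W
(1/r₁−1/r₂)/(4πk) = 1.303×10^-4 ⇒ k = 0.01885/(4π·1.303×10^-4) = 11.5 W/m·K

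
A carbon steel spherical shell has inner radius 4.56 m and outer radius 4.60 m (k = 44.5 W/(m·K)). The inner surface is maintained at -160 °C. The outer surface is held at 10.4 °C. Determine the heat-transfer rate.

Q = 5.00×10^7 W

Q = 4πk·ΔT/(1/r₁ − 1/r₂) = 4π × 44.5 × 170.4 / (1/4.56 − 1/4.60) = 5.00×10^7 W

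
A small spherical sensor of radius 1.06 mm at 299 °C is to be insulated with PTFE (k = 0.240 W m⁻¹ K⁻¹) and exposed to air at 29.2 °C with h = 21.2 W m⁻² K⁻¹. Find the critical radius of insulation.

For a sphere, r_cr = 2k_ins/h = 2·0.240/21.2 = 0.0226 m = 2.26 cm

r_cr = 2.26 cm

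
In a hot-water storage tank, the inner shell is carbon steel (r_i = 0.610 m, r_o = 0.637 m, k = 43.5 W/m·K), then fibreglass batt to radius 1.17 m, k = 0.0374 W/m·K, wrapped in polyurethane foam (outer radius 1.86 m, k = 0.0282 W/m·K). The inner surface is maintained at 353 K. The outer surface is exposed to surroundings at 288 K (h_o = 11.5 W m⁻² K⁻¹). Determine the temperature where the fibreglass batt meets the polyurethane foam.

T = 312.1 K

Series thermal resistances, inner to outer:
  R_carbon steel = (1/0.610 − 1/0.637)/(4πk) = 0.06949/(4π·43.5) = 1.271×10^-4 K/W
  R_fibreglass batt = (1/0.637 − 1/1.17)/(4πk) = 0.7152/(4π·0.0374) = 1.522 K/W
  R_polyurethane foam = (1/1.17 − 1/1.86)/(4πk) = 0.3171/(4π·0.0282) = 0.8947 K/W
  R_conv,out = 1/(4πr²h) = 1/(4π·1.86²·11.5) = 0.002000 K/W
ΣR = 1.271×10^-4 + 1.522 + 0.8947 + 0.002000 = 2.419 K/W
Q = ΔT/ΣR = (353 K − 288 K)/2.419 = 26.87 W
From the inner boundary to the fibreglass batt/polyurethane foam interface, ΣR_partial = 1.522 K/W.
T_interface = T_in − Q·ΣR_partial = 353 K − (26.87)(1.522) = 312.1 K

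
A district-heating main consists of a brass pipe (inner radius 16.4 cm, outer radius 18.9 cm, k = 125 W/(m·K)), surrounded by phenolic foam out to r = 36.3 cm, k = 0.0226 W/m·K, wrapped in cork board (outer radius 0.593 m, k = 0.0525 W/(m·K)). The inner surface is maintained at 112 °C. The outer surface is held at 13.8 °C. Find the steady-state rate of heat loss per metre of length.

Q' = 16.1 W/m

Resistance network (inner→outer):
  R'_brass = ln(0.189/0.164)/(2πk) = 0.1419/(2π·125) = 1.806×10^-4 m·K/W
  R'_phenolic foam = ln(0.363/0.189)/(2πk) = 0.6527/(2π·0.0226) = 4.596 m·K/W
  R'_cork board = ln(0.593/0.363)/(2πk) = 0.4908/(2π·0.0525) = 1.488 m·K/W
ΣR = 1.806×10^-4 + 4.596 + 1.488 = 6.084 m·K/W
Q' = ΔT/ΣR = (112 °C − 13.8 °C)/6.084 = 16.1 W/m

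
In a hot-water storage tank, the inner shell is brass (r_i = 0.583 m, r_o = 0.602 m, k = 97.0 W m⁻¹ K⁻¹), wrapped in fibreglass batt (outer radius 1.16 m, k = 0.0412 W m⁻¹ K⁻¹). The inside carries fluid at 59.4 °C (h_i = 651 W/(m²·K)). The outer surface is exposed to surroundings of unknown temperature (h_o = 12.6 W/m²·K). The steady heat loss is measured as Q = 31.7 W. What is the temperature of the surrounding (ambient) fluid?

Series resistances:
  R_conv,in = 1/(4πr²h) = 1/(4π·0.583²·651) = 3.596×10^-4 K/W
  R_brass = (1/0.583 − 1/0.602)/(4πk) = 0.05414/(4π·97.0) = 4.441×10^-5 K/W
  R_fibreglass batt = (1/0.602 − 1/1.16)/(4πk) = 0.7991/(4π·0.0412) = 1.543 K/W
  R_conv,out = 1/(4πr²h) = 1/(4π·1.16²·12.6) = 0.004694 K/W
ΣR = 1.548 K/W
ΔT = Q·ΣR = 31.7 × 1.548 = 49.07 K
Heat flows outward, so T_out = T_in − ΔT = 59.4 − 49.07 = 10.3 °C

T_out = 10.3 °C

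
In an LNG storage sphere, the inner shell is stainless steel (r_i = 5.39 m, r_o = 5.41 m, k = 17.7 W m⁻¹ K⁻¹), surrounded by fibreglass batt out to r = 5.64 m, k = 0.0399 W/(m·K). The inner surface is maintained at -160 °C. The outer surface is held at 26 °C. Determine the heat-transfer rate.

Resistance network (inner→outer):
  R_stainless steel = (1/5.39 − 1/5.41)/(4πk) = 6.859×10^-4/(4π·17.7) = 3.084×10^-6 K/W
  R_fibreglass batt = (1/5.41 − 1/5.64)/(4πk) = 0.007538/(4π·0.0399) = 0.01503 K/W
ΣR = 3.084×10^-6 + 0.01503 = 0.01503 K/W
Q = ΔT/ΣR = (-160 °C − 26 °C)/0.01503 = -12400 W
(Negative Q ⇒ heat flows inward; heat gain = 12400 W.)

Q = 12.4 kW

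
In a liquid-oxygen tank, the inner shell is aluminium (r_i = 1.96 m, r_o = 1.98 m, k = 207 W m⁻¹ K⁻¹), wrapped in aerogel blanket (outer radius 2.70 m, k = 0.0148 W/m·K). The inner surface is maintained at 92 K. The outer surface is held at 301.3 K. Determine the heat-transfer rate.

Resistance network (inner→outer):
  R_aluminium = (1/1.96 − 1/1.98)/(4πk) = 0.005154/(4π·207) = 1.981×10^-6 K/W
  R_aerogel blanket = (1/1.98 − 1/2.70)/(4πk) = 0.1347/(4π·0.0148) = 0.7242 K/W
ΣR = 1.981×10^-6 + 0.7242 = 0.7242 K/W
Q = ΔT/ΣR = (92 K − 301.3 K)/0.7242 = -289 W
(Negative Q ⇒ heat flows inward; heat gain = 289 W.)

Q = 289 W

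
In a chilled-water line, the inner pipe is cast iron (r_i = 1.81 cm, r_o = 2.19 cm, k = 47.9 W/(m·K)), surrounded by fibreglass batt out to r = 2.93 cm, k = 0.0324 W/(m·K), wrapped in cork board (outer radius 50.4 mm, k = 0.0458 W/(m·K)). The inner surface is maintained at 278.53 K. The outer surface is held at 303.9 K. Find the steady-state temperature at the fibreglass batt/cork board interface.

T = 289.5 K

Resistance network (inner→outer):
  R'_cast iron = ln(0.0219/0.0181)/(2πk) = 0.1906/(2π·47.9) = 6.332×10^-4 m·K/W
  R'_fibreglass batt = ln(0.0293/0.0219)/(2πk) = 0.2911/(2π·0.0324) = 1.430 m·K/W
  R'_cork board = ln(0.0504/0.0293)/(2πk) = 0.5424/(2π·0.0458) = 1.885 m·K/W
ΣR = 6.332×10^-4 + 1.430 + 1.885 = 3.316 m·K/W
Q' = ΔT/ΣR = (278.53 K − 303.9 K)/3.316 = -7.651 W/m
From the inner boundary to the fibreglass batt/cork board interface, ΣR_partial = 1.431 m·K/W.
T_interface = T_in − Q'·ΣR_partial = 278.53 K − (-7.651)(1.431) = 289.5 K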